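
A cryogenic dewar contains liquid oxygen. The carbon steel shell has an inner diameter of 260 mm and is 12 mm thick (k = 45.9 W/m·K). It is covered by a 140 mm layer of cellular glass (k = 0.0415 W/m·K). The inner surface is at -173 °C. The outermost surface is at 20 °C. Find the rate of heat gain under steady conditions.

Q ≈ 28.8 W

Radial (spherical) resistances in series:
R_carbon steel shell = (1/0.13 − 1/0.142)/(4π×45.9) = 0.001127 K/W
R_cellular glass = (1/0.142 − 1/0.282)/(4π×0.0415) = 6.704 K/W
R_total = 6.705 K/W
Q = ΔT/R_total = 193/6.705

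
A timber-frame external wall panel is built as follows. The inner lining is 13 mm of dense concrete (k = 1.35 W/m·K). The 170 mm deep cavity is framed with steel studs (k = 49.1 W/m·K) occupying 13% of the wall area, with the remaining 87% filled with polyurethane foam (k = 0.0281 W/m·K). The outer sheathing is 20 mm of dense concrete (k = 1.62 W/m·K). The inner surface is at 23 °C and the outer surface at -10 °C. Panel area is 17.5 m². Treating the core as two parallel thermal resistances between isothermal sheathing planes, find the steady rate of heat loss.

Sheathing layers in series; stud and cavity paths in parallel between them.
R_inner = 0.013/(1.35×17.5) = 5.503×10^-4 K/W
R_stud  = 0.17/(49.1×0.13×17.5) = 0.001522 K/W
R_cav   = 0.17/(0.0281×0.87×17.5) = 0.3974 K/W
1/R_core = 1/R_stud + 1/R_cav → R_core = 0.001516 K/W
R_outer = 0.02/(1.62×17.5) = 7.055×10^-4 K/W
R_total = 0.002772 K/W
Q = ΔT/R_total = 33/0.002772

Q ≈ 11900 W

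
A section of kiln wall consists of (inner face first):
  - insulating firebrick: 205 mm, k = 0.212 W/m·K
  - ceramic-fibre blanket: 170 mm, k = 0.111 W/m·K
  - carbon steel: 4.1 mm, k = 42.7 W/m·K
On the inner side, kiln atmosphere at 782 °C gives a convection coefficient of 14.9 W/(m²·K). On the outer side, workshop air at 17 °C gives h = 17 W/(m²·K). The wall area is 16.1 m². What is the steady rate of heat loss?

Q ≈ 4690 W

Series thermal resistances:
R_inner film = 1/(h_i·A) = 1/(14.9×16.1) = 0.004169 K/W
R_insulating firebrick = L/(kA) = 0.205/(0.212×16.1) = 0.06006 K/W
R_ceramic-fibre blanket = L/(kA) = 0.17/(0.111×16.1) = 0.09513 K/W
R_carbon steel = L/(kA) = 0.0041/(42.7×16.1) = 5.964×10^-6 K/W
R_outer film = 1/(h_o·A) = 1/(17×16.1) = 0.003654 K/W
R_total = 0.163 K/W
Q = ΔT / R_total = 765 / 0.163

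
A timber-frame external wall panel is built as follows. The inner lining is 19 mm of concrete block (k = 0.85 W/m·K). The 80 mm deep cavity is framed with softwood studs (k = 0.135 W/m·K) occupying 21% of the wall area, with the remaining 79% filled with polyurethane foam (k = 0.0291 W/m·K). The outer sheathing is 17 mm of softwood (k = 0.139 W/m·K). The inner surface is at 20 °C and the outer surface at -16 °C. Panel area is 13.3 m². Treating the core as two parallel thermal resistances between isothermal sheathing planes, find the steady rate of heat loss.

Sheathing layers in series; stud and cavity paths in parallel between them.
R_inner = 0.019/(0.85×13.3) = 0.001681 K/W
R_stud  = 0.08/(0.135×0.21×13.3) = 0.2122 K/W
R_cav   = 0.08/(0.0291×0.79×13.3) = 0.2616 K/W
1/R_core = 1/R_stud + 1/R_cav → R_core = 0.1172 K/W
R_outer = 0.017/(0.139×13.3) = 0.009196 K/W
R_total = 0.128 K/W
Q = ΔT/R_total = 36/0.128

Q ≈ 281 W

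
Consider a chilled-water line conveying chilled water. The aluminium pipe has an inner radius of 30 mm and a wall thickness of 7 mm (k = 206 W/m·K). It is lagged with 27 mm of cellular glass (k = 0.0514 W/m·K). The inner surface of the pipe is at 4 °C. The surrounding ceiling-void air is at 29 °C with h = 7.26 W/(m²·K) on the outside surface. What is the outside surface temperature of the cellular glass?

Cylindrical conduction, so R = ln(r₂/r₁)/(2πkL) per layer, in series:
R_aluminium pipe wall = ln(37/30)/(2π×206×1) = 1.62×10^-4 K/W
R_cellular glass = ln(64/37)/(2π×0.0514×1) = 1.697 K/W
R_outer film = 1/(h_o·2πr_oL) = 1/(7.26×2π×0.064×1) = 0.3425 K/W
R_total = 2.039 K/W
Q = ΔT/R_total = 25/2.039
Q = 12.3 W/m
T_interface = T_inner + Q·ΣR(inner→interface) = 4 + 12.3×1.697

T ≈ 24.8 °C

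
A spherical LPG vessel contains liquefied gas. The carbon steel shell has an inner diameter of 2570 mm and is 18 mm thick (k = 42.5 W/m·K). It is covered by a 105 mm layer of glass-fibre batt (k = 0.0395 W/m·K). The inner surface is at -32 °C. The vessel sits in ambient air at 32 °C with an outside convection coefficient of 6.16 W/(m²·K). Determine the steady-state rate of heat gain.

Radial (spherical) resistances in series:
R_carbon steel shell = (1/1.285 − 1/1.303)/(4π×42.5) = 2.013×10^-5 K/W
R_glass-fibre batt = (1/1.303 − 1/1.408)/(4π×0.0395) = 0.1153 K/W
R_outer film = 1/(h·4πr_o²) = 1/(6.16×4π×1.408²) = 0.006516 K/W
R_total = 0.1218 K/W
Q = ΔT/R_total = 64/0.1218

Q ≈ 525 W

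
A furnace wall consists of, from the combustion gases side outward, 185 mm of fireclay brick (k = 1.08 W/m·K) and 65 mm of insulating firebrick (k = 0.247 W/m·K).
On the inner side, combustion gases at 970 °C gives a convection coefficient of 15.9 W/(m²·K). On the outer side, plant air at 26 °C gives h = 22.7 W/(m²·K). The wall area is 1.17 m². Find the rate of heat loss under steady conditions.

Series thermal resistances:
R_inner film = 1/(h_i·A) = 1/(15.9×1.17) = 0.05375 K/W
R_fireclay brick = L/(kA) = 0.185/(1.08×1.17) = 0.1464 K/W
R_insulating firebrick = L/(kA) = 0.065/(0.247×1.17) = 0.2249 K/W
R_outer film = 1/(h_o·A) = 1/(22.7×1.17) = 0.03765 K/W
R_total = 0.4627 K/W
Q = ΔT / R_total = 944 / 0.4627

Q ≈ 2040 W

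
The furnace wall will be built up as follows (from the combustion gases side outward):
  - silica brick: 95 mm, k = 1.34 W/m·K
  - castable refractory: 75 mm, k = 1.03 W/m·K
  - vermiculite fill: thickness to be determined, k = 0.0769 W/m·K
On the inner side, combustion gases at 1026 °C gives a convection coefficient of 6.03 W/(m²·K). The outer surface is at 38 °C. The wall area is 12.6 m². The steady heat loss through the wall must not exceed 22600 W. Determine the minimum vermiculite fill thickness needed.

Model the wall as resistances in series:
R_inner film = 1/(h_i·A) = 1/(6.03×12.6) = 0.01316 K/W
R_silica brick = L/(kA) = 0.095/(1.34×12.6) = 0.005627 K/W
R_castable refractory = L/(kA) = 0.075/(1.03×12.6) = 0.005779 K/W
Sum of the known resistances R_other = 0.02457 K/W
Required total resistance R_tot = ΔT/Q_allow = 988/22600 = 0.04372 K/W
R_vermiculite fill = R_tot − R_other = 0.01915 K/W
L = R·k·A = 0.01915×0.0769×12.6

L ≈ 18.6 mm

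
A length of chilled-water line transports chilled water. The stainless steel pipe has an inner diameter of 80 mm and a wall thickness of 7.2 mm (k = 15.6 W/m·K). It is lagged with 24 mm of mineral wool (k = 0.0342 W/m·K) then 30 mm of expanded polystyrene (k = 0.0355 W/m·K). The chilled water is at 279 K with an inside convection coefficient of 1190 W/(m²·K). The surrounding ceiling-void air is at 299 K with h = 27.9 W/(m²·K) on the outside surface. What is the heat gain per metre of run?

Radial resistances (cylindrical: R_cond = ln(r_o/r_i)/(2πkL), R_conv = 1/(h·2πrL)):
R_inner film = 1/(h_i·2πr₁L) = 1/(1190×2π×0.04×1) = 0.003344 K/W
R_stainless steel pipe wall = ln(47.2/40)/(2π×15.6×1) = 0.001689 K/W
R_mineral wool = ln(71.2/47.2)/(2π×0.0342×1) = 1.913 K/W
R_expanded polystyrene = ln(101.2/71.2)/(2π×0.0355×1) = 1.576 K/W
R_outer film = 1/(h_o·2πr_oL) = 1/(27.9×2π×0.1012×1) = 0.05637 K/W
R_total = 3.551 K/W
Q = ΔT/R_total = 20/3.551

q′ ≈ 5.63 W/m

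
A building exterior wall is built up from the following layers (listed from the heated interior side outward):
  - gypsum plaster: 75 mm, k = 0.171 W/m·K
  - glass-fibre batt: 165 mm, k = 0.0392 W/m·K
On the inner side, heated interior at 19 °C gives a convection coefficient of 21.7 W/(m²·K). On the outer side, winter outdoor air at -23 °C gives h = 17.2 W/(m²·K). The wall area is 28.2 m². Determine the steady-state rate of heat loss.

Q ≈ 249 W

Series thermal resistances:
R_inner film = 1/(h_i·A) = 1/(21.7×28.2) = 0.001634 K/W
R_gypsum plaster = L/(kA) = 0.075/(0.171×28.2) = 0.01555 K/W
R_glass-fibre batt = L/(kA) = 0.165/(0.0392×28.2) = 0.1493 K/W
R_outer film = 1/(h_o·A) = 1/(17.2×28.2) = 0.002062 K/W
R_total = 0.1685 K/W
Q = ΔT / R_total = 42 / 0.1685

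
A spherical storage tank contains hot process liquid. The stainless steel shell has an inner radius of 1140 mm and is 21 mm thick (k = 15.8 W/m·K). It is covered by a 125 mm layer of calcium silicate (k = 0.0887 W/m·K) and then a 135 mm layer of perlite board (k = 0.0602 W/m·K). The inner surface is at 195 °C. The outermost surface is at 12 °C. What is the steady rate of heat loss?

Each spherical layer contributes R = (1/r_i − 1/r_o)/(4πk):
R_stainless steel shell = (1/1.14 − 1/1.161)/(4π×15.8) = 7.991×10^-5 K/W
R_calcium silicate = (1/1.161 − 1/1.286)/(4π×0.0887) = 0.07511 K/W
R_perlite board = (1/1.286 − 1/1.421)/(4π×0.0602) = 0.09765 K/W
R_total = 0.1728 K/W
Q = ΔT/R_total = 183/0.1728

Q ≈ 1060 W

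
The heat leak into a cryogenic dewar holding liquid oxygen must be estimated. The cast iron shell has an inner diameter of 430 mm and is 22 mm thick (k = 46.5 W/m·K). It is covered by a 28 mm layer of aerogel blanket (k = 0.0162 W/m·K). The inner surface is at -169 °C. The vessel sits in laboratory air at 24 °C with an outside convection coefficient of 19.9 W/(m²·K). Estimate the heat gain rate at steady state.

Q ≈ 85.9 W

Radial (spherical) resistances in series:
R_cast iron shell = (1/0.215 − 1/0.237)/(4π×46.5) = 7.389×10^-4 K/W
R_aerogel blanket = (1/0.237 − 1/0.265)/(4π×0.0162) = 2.19 K/W
R_outer film = 1/(h·4πr_o²) = 1/(19.9×4π×0.265²) = 0.05694 K/W
R_total = 2.248 K/W
Q = ΔT/R_total = 193/2.248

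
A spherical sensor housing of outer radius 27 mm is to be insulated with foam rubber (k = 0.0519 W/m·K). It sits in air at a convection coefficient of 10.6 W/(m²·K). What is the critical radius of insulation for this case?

r_cr ≈ 9.79 mm

For a sphere r_cr = 2k/h = 2×0.0519/10.6
r_cr = 9.79 mm; since the bare radius (27 mm) is above r_cr, any added insulation will reduce heat loss.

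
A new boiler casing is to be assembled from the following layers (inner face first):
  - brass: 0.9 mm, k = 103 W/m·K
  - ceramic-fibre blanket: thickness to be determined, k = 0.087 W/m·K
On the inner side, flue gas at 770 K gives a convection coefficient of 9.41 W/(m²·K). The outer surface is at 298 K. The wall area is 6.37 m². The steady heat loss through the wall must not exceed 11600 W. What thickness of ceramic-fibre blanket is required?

L ≈ 13.3 mm

Using the resistance-network approach (series):
R_inner film = 1/(h_i·A) = 1/(9.41×6.37) = 0.01668 K/W
R_brass = L/(kA) = 0.0009/(103×6.37) = 1.372×10^-6 K/W
Sum of the known resistances R_other = 0.01668 K/W
Required total resistance R_tot = ΔT/Q_allow = 472/11600 = 0.04069 K/W
R_ceramic-fibre blanket = R_tot − R_other = 0.02401 K/W
L = R·k·A = 0.02401×0.087×6.37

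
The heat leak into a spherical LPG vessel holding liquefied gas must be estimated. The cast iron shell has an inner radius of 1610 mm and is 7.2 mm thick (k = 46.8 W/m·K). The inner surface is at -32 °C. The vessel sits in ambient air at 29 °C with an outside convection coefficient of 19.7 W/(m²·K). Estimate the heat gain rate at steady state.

Q ≈ 39400 W

Radial (spherical) resistances in series:
R_cast iron shell = (1/1.61 − 1/1.6172)/(4π×46.8) = 4.702×10^-6 K/W
R_outer film = 1/(h·4πr_o²) = 1/(19.7×4π×1.6172²) = 0.001545 K/W
R_total = 0.001549 K/W
Q = ΔT/R_total = 61/0.001549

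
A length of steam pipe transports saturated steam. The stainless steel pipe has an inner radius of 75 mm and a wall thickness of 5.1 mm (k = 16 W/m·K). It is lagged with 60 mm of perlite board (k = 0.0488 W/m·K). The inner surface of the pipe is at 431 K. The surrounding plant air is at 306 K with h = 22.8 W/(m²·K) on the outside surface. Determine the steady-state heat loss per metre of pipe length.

q′ ≈ 66.7 W/m

Per-layer cylindrical resistances, series-summed:
R_stainless steel pipe wall = ln(80.1/75)/(2π×16×1) = 6.544×10^-4 K/W
R_perlite board = ln(140.1/80.1)/(2π×0.0488×1) = 1.823 K/W
R_outer film = 1/(h_o·2πr_oL) = 1/(22.8×2π×0.1401×1) = 0.04982 K/W
R_total = 1.874 K/W
Q = ΔT/R_total = 125/1.874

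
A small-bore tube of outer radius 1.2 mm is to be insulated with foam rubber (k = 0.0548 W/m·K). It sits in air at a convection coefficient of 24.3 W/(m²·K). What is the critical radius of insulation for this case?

For a cylinder r_cr = k/h = 0.0548/24.3
r_cr = 2.26 mm; since the bare radius (1.2 mm) is below r_cr, adding a thin layer of insulation will *increase* heat loss.

r_cr ≈ 2.26 mm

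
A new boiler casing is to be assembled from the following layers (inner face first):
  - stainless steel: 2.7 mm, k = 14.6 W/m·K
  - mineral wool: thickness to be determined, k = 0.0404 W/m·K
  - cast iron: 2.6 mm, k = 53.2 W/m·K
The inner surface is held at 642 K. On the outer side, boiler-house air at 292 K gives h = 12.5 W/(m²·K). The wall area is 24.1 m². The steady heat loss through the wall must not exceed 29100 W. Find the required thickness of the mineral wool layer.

L ≈ 8.47 mm

Treating each layer as a thermal resistance in series:
R_stainless steel = L/(kA) = 0.0027/(14.6×24.1) = 7.674×10^-6 K/W
R_cast iron = L/(kA) = 0.0026/(53.2×24.1) = 2.028×10^-6 K/W
R_outer film = 1/(h_o·A) = 1/(12.5×24.1) = 0.00332 K/W
Sum of the known resistances R_other = 0.003329 K/W
Required total resistance R_tot = ΔT/Q_allow = 350/29100 = 0.01203 K/W
R_mineral wool = R_tot − R_other = 0.008698 K/W
L = R·k·A = 0.008698×0.0404×24.1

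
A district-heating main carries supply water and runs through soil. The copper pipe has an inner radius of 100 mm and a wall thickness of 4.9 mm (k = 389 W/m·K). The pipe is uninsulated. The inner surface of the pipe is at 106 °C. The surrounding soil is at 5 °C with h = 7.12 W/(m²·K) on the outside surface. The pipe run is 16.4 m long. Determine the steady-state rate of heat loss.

Cylindrical conduction, so R = ln(r₂/r₁)/(2πkL) per layer, in series:
R_copper pipe wall = ln(104.9/100)/(2π×389×16.4) = 1.193×10^-6 K/W
R_outer film = 1/(h_o·2πr_oL) = 1/(7.12×2π×0.1049×16.4) = 0.01299 K/W
R_total = 0.01299 K/W
Q = ΔT/R_total = 101/0.01299

Q ≈ 7770 W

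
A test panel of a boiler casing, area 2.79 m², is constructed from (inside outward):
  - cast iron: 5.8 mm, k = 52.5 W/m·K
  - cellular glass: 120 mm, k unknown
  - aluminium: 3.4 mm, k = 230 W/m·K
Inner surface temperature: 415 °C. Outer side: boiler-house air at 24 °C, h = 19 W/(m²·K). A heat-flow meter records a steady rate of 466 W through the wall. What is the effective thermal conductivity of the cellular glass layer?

k ≈ 0.0524 W/(m·K)

Treating each layer as a thermal resistance in series:
R_cast iron = L/(kA) = 0.0058/(52.5×2.79) = 3.96×10^-5 K/W
R_aluminium = L/(kA) = 0.0034/(230×2.79) = 5.298×10^-6 K/W
R_outer film = 1/(h_o·A) = 1/(19×2.79) = 0.01886 K/W
Sum of known resistances R_other = 0.01891 K/W
Total R = ΔT/Q = 391/466 = 0.8391 K/W
R_cellular glass = R_total − R_other = 0.8201 K/W
k = L/(R·A) = 0.12/(0.8201×2.79)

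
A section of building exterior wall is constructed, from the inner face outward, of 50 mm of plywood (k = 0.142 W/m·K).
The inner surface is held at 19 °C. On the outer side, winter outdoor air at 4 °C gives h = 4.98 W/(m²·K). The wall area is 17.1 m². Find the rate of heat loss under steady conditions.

Treating each layer as a thermal resistance in series:
R_plywood = L/(kA) = 0.05/(0.142×17.1) = 0.02059 K/W
R_outer film = 1/(h_o·A) = 1/(4.98×17.1) = 0.01174 K/W
R_total = 0.03233 K/W
Q = ΔT / R_total = 15 / 0.03233

Q ≈ 464 W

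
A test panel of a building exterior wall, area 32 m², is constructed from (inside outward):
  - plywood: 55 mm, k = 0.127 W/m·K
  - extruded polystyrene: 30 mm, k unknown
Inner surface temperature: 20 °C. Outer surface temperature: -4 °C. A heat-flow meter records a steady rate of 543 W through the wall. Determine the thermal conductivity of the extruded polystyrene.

Model the wall as resistances in series:
R_plywood = L/(kA) = 0.055/(0.127×32) = 0.01353 K/W
Sum of known resistances R_other = 0.01353 K/W
Total R = ΔT/Q = 24/543 = 0.0442 K/W
R_extruded polystyrene = R_total − R_other = 0.03067 K/W
k = L/(R·A) = 0.03/(0.03067×32)

k ≈ 0.0306 W/(m·K)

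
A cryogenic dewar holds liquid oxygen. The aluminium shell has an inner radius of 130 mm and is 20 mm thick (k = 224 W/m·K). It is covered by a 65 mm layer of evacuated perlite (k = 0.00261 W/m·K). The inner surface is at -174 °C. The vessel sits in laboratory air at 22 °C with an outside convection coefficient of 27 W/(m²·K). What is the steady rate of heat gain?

Each spherical layer contributes R = (1/r_i − 1/r_o)/(4πk):
R_aluminium shell = (1/0.13 − 1/0.15)/(4π×224) = 3.644×10^-4 K/W
R_evacuated perlite = (1/0.15 − 1/0.215)/(4π×0.00261) = 61.45 K/W
R_outer film = 1/(h·4πr_o²) = 1/(27×4π×0.215²) = 0.06376 K/W
R_total = 61.52 K/W
Q = ΔT/R_total = 196/61.52

Q ≈ 3.19 W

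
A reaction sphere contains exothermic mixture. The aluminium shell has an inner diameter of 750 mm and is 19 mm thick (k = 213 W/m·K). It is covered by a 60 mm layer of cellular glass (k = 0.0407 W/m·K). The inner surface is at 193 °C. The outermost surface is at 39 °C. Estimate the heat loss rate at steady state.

Q ≈ 235 W

Each spherical layer contributes R = (1/r_i − 1/r_o)/(4πk):
R_aluminium shell = (1/0.375 − 1/0.394)/(4π×213) = 4.804×10^-5 K/W
R_cellular glass = (1/0.394 − 1/0.454)/(4π×0.0407) = 0.6558 K/W
R_total = 0.6559 K/W
Q = ΔT/R_total = 154/0.6559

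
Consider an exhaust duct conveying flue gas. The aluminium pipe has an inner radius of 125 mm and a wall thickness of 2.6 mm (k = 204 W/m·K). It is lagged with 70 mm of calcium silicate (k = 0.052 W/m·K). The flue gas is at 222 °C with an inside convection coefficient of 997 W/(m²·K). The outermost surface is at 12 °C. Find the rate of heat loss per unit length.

Radial resistances (cylindrical: R_cond = ln(r_o/r_i)/(2πkL), R_conv = 1/(h·2πrL)):
R_inner film = 1/(h_i·2πr₁L) = 1/(997×2π×0.125×1) = 0.001277 K/W
R_aluminium pipe wall = ln(127.6/125)/(2π×204×1) = 1.606×10^-5 K/W
R_calcium silicate = ln(197.6/127.6)/(2π×0.052×1) = 1.339 K/W
R_total = 1.34 K/W
Q = ΔT/R_total = 210/1.34

q′ ≈ 157 W/m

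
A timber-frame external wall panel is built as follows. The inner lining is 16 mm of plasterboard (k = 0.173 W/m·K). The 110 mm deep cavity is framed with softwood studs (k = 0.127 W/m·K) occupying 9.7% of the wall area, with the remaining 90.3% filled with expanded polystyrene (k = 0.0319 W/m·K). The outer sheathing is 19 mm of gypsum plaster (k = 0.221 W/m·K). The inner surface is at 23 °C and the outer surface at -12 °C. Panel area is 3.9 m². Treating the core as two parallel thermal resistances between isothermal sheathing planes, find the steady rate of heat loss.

Sheathing layers in series; stud and cavity paths in parallel between them.
R_inner = 0.016/(0.173×3.9) = 0.02371 K/W
R_stud  = 0.11/(0.127×0.097×3.9) = 2.29 K/W
R_cav   = 0.11/(0.0319×0.903×3.9) = 0.9792 K/W
1/R_core = 1/R_stud + 1/R_cav → R_core = 0.6858 K/W
R_outer = 0.019/(0.221×3.9) = 0.02204 K/W
R_total = 0.7316 K/W
Q = ΔT/R_total = 35/0.7316

Q ≈ 47.8 W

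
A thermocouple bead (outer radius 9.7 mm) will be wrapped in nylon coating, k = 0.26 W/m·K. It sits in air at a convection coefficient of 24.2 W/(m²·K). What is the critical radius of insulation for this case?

r_cr ≈ 21.5 mm

For a sphere r_cr = 2k/h = 2×0.26/24.2
r_cr = 21.5 mm; since the bare radius (9.7 mm) is below r_cr, adding a thin layer of insulation will *increase* heat loss.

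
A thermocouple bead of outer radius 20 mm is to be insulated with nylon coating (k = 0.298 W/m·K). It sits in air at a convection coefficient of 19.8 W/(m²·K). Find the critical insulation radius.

For a sphere r_cr = 2k/h = 2×0.298/19.8
r_cr = 30.1 mm; since the bare radius (20 mm) is below r_cr, adding a thin layer of insulation will *increase* heat loss.

r_cr ≈ 30.1 mm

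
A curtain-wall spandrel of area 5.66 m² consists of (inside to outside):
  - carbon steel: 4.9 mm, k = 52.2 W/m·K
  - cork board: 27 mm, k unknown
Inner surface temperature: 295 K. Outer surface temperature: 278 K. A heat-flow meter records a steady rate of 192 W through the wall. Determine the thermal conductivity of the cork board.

k ≈ 0.0539 W/(m·K)

Using the resistance-network approach (series):
R_carbon steel = L/(kA) = 0.0049/(52.2×5.66) = 1.658×10^-5 K/W
Sum of known resistances R_other = 1.658×10^-5 K/W
Total R = ΔT/Q = 17/192 = 0.08854 K/W
R_cork board = R_total − R_other = 0.08853 K/W
k = L/(R·A) = 0.027/(0.08853×5.66)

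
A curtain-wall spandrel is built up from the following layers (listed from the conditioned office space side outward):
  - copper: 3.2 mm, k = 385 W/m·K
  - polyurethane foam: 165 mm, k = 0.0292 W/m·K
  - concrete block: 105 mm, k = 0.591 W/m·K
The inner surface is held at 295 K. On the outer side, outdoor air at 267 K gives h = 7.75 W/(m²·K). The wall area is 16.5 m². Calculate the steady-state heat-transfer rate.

Q ≈ 77.6 W

Treating each layer as a thermal resistance in series:
R_copper = L/(kA) = 0.0032/(385×16.5) = 5.037×10^-7 K/W
R_polyurethane foam = L/(kA) = 0.165/(0.0292×16.5) = 0.3425 K/W
R_concrete block = L/(kA) = 0.105/(0.591×16.5) = 0.01077 K/W
R_outer film = 1/(h_o·A) = 1/(7.75×16.5) = 0.00782 K/W
R_total = 0.3611 K/W
Q = ΔT / R_total = 28 / 0.3611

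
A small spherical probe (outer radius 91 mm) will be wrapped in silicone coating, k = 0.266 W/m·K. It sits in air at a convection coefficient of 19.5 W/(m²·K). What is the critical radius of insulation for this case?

r_cr ≈ 27.3 mm

For a sphere r_cr = 2k/h = 2×0.266/19.5
r_cr = 27.3 mm; since the bare radius (91 mm) is above r_cr, any added insulation will reduce heat loss.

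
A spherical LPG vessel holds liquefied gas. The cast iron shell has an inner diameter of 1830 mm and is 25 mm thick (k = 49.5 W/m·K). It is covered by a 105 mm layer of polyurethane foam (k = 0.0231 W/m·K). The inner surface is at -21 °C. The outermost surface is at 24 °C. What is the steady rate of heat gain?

Radial (spherical) resistances in series:
R_cast iron shell = (1/0.915 − 1/0.94)/(4π×49.5) = 4.673×10^-5 K/W
R_polyurethane foam = (1/0.94 − 1/1.045)/(4π×0.0231) = 0.3682 K/W
R_total = 0.3683 K/W
Q = ΔT/R_total = 45/0.3683

Q ≈ 122 W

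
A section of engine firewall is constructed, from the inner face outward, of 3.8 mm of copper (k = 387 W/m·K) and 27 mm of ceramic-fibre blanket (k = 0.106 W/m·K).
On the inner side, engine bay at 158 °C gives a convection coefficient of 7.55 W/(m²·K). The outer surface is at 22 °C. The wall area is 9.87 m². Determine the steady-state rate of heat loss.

Series thermal resistances:
R_inner film = 1/(h_i·A) = 1/(7.55×9.87) = 0.01342 K/W
R_copper = L/(kA) = 0.0038/(387×9.87) = 9.948×10^-7 K/W
R_ceramic-fibre blanket = L/(kA) = 0.027/(0.106×9.87) = 0.02581 K/W
R_total = 0.03923 K/W
Q = ΔT / R_total = 136 / 0.03923

Q ≈ 3470 W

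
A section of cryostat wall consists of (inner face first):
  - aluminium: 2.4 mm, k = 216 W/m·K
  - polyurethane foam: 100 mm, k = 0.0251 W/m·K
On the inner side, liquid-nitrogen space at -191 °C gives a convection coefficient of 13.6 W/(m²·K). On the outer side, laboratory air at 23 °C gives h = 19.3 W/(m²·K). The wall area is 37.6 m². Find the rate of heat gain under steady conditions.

Q ≈ 1960 W

Treating each layer as a thermal resistance in series:
R_inner film = 1/(h_i·A) = 1/(13.6×37.6) = 0.001956 K/W
R_aluminium = L/(kA) = 0.0024/(216×37.6) = 2.955×10^-7 K/W
R_polyurethane foam = L/(kA) = 0.1/(0.0251×37.6) = 0.106 K/W
R_outer film = 1/(h_o·A) = 1/(19.3×37.6) = 0.001378 K/W
R_total = 0.1093 K/W
Q = ΔT / R_total = 214 / 0.1093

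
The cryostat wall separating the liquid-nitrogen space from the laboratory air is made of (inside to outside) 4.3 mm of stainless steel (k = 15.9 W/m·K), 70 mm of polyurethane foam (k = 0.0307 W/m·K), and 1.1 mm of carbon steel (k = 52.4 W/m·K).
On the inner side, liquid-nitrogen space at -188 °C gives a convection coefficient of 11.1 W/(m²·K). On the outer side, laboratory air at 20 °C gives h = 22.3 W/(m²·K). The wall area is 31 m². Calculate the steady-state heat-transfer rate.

Using the resistance-network approach (series):
R_inner film = 1/(h_i·A) = 1/(11.1×31) = 0.002906 K/W
R_stainless steel = L/(kA) = 0.0043/(15.9×31) = 8.724×10^-6 K/W
R_polyurethane foam = L/(kA) = 0.07/(0.0307×31) = 0.07355 K/W
R_carbon steel = L/(kA) = 0.0011/(52.4×31) = 6.772×10^-7 K/W
R_outer film = 1/(h_o·A) = 1/(22.3×31) = 0.001447 K/W
R_total = 0.07791 K/W
Q = ΔT / R_total = 208 / 0.07791

Q ≈ 2670 W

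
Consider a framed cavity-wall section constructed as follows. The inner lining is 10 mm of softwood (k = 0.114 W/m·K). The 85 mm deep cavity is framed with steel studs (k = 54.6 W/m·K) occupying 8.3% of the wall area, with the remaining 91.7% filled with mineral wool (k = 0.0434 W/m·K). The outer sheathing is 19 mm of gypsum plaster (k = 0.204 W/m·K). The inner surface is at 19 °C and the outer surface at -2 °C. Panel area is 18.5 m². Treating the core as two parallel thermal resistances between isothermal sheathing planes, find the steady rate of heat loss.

Sheathing layers in series; stud and cavity paths in parallel between them.
R_inner = 0.01/(0.114×18.5) = 0.004742 K/W
R_stud  = 0.085/(54.6×0.083×18.5) = 0.001014 K/W
R_cav   = 0.085/(0.0434×0.917×18.5) = 0.1154 K/W
1/R_core = 1/R_stud + 1/R_cav → R_core = 0.001005 K/W
R_outer = 0.019/(0.204×18.5) = 0.005034 K/W
R_total = 0.01078 K/W
Q = ΔT/R_total = 21/0.01078

Q ≈ 1950 W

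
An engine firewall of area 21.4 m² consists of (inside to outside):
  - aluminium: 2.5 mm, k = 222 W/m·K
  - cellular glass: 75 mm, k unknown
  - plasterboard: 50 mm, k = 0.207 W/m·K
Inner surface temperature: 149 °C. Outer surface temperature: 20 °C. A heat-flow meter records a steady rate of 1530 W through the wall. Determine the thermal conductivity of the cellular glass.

Treating each layer as a thermal resistance in series:
R_aluminium = L/(kA) = 0.0025/(222×21.4) = 5.262×10^-7 K/W
R_plasterboard = L/(kA) = 0.05/(0.207×21.4) = 0.01129 K/W
Sum of known resistances R_other = 0.01129 K/W
Total R = ΔT/Q = 129/1530 = 0.08431 K/W
R_cellular glass = R_total − R_other = 0.07303 K/W
k = L/(R·A) = 0.075/(0.07303×21.4)

k ≈ 0.048 W/(m·K)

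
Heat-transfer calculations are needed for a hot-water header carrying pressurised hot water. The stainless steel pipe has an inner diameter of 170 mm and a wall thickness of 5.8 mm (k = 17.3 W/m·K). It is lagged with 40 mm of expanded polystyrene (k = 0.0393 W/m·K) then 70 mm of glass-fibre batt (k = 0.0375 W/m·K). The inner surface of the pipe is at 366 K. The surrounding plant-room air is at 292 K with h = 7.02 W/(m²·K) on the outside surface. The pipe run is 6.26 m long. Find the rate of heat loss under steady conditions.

Per-layer cylindrical resistances, series-summed:
R_stainless steel pipe wall = ln(90.8/85)/(2π×17.3×6.26) = 9.701×10^-5 K/W
R_expanded polystyrene = ln(130.8/90.8)/(2π×0.0393×6.26) = 0.2361 K/W
R_glass-fibre batt = ln(200.8/130.8)/(2π×0.0375×6.26) = 0.2906 K/W
R_outer film = 1/(h_o·2πr_oL) = 1/(7.02×2π×0.2008×6.26) = 0.01804 K/W
R_total = 0.5449 K/W
Q = ΔT/R_total = 74/0.5449

Q ≈ 136 W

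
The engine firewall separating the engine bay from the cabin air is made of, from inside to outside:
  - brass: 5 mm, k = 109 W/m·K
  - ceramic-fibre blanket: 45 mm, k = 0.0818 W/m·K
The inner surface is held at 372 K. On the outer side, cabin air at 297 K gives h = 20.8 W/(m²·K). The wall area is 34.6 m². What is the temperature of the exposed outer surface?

T ≈ 303 K

Model the wall as resistances in series:
R_brass = L/(kA) = 0.005/(109×34.6) = 1.326×10^-6 K/W
R_ceramic-fibre blanket = L/(kA) = 0.045/(0.0818×34.6) = 0.0159 K/W
R_outer film = 1/(h_o·A) = 1/(20.8×34.6) = 0.00139 K/W
R_total = 0.01729 K/W;  Q = ΔT/R_total = 75/0.01729 = 4338 W
T_interface = T_inner − Q·ΣR(inner→interface) = 372 − 4340×0.0159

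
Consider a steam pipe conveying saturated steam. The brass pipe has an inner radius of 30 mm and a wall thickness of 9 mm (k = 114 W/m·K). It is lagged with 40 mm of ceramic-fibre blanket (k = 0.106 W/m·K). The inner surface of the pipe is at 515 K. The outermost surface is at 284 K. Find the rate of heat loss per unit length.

q′ ≈ 218 W/m

Cylindrical conduction, so R = ln(r₂/r₁)/(2πkL) per layer, in series:
R_brass pipe wall = ln(39/30)/(2π×114×1) = 3.663×10^-4 K/W
R_ceramic-fibre blanket = ln(79/39)/(2π×0.106×1) = 1.06 K/W
R_total = 1.06 K/W
Q = ΔT/R_total = 231/1.06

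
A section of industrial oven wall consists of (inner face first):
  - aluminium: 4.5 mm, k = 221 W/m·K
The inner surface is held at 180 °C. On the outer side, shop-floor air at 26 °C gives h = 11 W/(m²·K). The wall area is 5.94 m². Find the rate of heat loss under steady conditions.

Treating each layer as a thermal resistance in series:
R_aluminium = L/(kA) = 0.0045/(221×5.94) = 3.428×10^-6 K/W
R_outer film = 1/(h_o·A) = 1/(11×5.94) = 0.0153 K/W
R_total = 0.01531 K/W
Q = ΔT / R_total = 154 / 0.01531

Q ≈ 10100 W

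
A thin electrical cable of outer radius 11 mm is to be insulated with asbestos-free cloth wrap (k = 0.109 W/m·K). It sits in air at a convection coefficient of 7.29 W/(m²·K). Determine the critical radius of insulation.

For a cylinder r_cr = k/h = 0.109/7.29
r_cr = 15 mm; since the bare radius (11 mm) is below r_cr, adding a thin layer of insulation will *increase* heat loss.

r_cr ≈ 15 mm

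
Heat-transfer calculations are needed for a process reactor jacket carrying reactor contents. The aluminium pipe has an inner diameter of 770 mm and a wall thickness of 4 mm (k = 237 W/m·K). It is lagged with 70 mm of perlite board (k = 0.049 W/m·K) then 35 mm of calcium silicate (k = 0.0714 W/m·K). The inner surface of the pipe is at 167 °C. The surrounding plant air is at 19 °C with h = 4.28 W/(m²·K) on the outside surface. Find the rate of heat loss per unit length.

q′ ≈ 191 W/m

Cylindrical conduction, so R = ln(r₂/r₁)/(2πkL) per layer, in series:
R_aluminium pipe wall = ln(389/385)/(2π×237×1) = 6.941×10^-6 K/W
R_perlite board = ln(459/389)/(2π×0.049×1) = 0.5375 K/W
R_calcium silicate = ln(494/459)/(2π×0.0714×1) = 0.1638 K/W
R_outer film = 1/(h_o·2πr_oL) = 1/(4.28×2π×0.494×1) = 0.07527 K/W
R_total = 0.7765 K/W
Q = ΔT/R_total = 148/0.7765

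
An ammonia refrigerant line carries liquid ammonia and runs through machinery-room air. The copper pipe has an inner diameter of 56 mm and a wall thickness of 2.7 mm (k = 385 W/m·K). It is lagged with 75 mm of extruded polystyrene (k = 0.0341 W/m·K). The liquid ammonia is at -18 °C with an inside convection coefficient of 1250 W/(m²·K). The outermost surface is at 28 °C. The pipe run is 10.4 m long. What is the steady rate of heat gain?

Cylindrical conduction, so R = ln(r₂/r₁)/(2πkL) per layer, in series:
R_inner film = 1/(h_i·2πr₁L) = 1/(1250×2π×0.028×10.4) = 4.372×10^-4 K/W
R_copper pipe wall = ln(30.7/28)/(2π×385×10.4) = 3.659×10^-6 K/W
R_extruded polystyrene = ln(105.7/30.7)/(2π×0.0341×10.4) = 0.5548 K/W
R_total = 0.5553 K/W
Q = ΔT/R_total = 46/0.5553

Q ≈ 82.8 W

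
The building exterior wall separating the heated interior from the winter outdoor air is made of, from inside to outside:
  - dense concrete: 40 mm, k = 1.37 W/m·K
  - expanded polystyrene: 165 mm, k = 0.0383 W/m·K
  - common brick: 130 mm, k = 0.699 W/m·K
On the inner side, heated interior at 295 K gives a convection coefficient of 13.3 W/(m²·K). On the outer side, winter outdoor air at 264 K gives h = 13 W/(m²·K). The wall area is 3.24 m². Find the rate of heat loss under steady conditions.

Q ≈ 21.5 W

Using the resistance-network approach (series):
R_inner film = 1/(h_i·A) = 1/(13.3×3.24) = 0.02321 K/W
R_dense concrete = L/(kA) = 0.04/(1.37×3.24) = 0.009011 K/W
R_expanded polystyrene = L/(kA) = 0.165/(0.0383×3.24) = 1.33 K/W
R_common brick = L/(kA) = 0.13/(0.699×3.24) = 0.0574 K/W
R_outer film = 1/(h_o·A) = 1/(13×3.24) = 0.02374 K/W
R_total = 1.443 K/W
Q = ΔT / R_total = 31 / 1.443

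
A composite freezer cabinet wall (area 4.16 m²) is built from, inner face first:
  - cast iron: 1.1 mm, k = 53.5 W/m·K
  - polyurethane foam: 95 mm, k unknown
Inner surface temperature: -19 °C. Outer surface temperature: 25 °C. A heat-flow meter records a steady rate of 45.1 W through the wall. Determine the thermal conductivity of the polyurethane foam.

k ≈ 0.0234 W/(m·K)

Model the wall as resistances in series:
R_cast iron = L/(kA) = 0.0011/(53.5×4.16) = 4.942×10^-6 K/W
Sum of known resistances R_other = 4.942×10^-6 K/W
Total R = ΔT/Q = 44/45.1 = 0.9756 K/W
R_polyurethane foam = R_total − R_other = 0.9756 K/W
k = L/(R·A) = 0.095/(0.9756×4.16)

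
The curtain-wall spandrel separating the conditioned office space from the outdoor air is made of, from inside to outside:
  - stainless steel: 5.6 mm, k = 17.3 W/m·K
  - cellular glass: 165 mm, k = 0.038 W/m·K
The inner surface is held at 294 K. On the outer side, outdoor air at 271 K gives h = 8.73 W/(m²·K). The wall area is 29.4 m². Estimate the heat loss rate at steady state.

Q ≈ 152 W

Model the wall as resistances in series:
R_stainless steel = L/(kA) = 0.0056/(17.3×29.4) = 1.101×10^-5 K/W
R_cellular glass = L/(kA) = 0.165/(0.038×29.4) = 0.1477 K/W
R_outer film = 1/(h_o·A) = 1/(8.73×29.4) = 0.003896 K/W
R_total = 0.1516 K/W
Q = ΔT / R_total = 23 / 0.1516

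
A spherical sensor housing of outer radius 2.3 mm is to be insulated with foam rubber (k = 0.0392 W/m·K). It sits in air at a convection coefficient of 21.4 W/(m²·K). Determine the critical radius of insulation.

For a sphere r_cr = 2k/h = 2×0.0392/21.4
r_cr = 3.66 mm; since the bare radius (2.3 mm) is below r_cr, adding a thin layer of insulation will *increase* heat loss.

r_cr ≈ 3.66 mm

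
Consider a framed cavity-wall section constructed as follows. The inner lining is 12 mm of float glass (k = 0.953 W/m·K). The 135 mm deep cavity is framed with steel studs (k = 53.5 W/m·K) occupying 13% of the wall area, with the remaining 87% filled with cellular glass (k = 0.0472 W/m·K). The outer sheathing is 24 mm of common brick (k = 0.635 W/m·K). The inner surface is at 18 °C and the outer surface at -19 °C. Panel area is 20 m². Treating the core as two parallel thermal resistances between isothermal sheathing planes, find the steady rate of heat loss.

Sheathing layers in series; stud and cavity paths in parallel between them.
R_inner = 0.012/(0.953×20) = 6.296×10^-4 K/W
R_stud  = 0.135/(53.5×0.13×20) = 9.705×10^-4 K/W
R_cav   = 0.135/(0.0472×0.87×20) = 0.1644 K/W
1/R_core = 1/R_stud + 1/R_cav → R_core = 9.648×10^-4 K/W
R_outer = 0.024/(0.635×20) = 0.00189 K/W
R_total = 0.003484 K/W
Q = ΔT/R_total = 37/0.003484

Q ≈ 10600 W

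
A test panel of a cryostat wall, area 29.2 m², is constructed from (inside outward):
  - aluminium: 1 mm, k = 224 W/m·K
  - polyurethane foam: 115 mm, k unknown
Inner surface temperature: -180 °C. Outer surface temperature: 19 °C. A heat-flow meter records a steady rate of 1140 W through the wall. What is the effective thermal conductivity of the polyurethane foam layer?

Model the wall as resistances in series:
R_aluminium = L/(kA) = 0.001/(224×29.2) = 1.529×10^-7 K/W
Sum of known resistances R_other = 1.529×10^-7 K/W
Total R = ΔT/Q = 199/1140 = 0.1746 K/W
R_polyurethane foam = R_total − R_other = 0.1746 K/W
k = L/(R·A) = 0.115/(0.1746×29.2)

k ≈ 0.0226 W/(m·K)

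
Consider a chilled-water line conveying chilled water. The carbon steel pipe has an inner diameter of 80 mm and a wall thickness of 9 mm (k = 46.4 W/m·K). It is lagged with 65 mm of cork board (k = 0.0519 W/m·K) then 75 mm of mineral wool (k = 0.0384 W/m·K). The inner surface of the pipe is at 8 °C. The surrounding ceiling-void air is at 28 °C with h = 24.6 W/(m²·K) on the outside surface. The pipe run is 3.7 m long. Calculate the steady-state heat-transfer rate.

Q ≈ 15.7 W

Per-layer cylindrical resistances, series-summed:
R_carbon steel pipe wall = ln(49/40)/(2π×46.4×3.7) = 1.881×10^-4 K/W
R_cork board = ln(114/49)/(2π×0.0519×3.7) = 0.6998 K/W
R_mineral wool = ln(189/114)/(2π×0.0384×3.7) = 0.5663 K/W
R_outer film = 1/(h_o·2πr_oL) = 1/(24.6×2π×0.189×3.7) = 0.009252 K/W
R_total = 1.276 K/W
Q = ΔT/R_total = 20/1.276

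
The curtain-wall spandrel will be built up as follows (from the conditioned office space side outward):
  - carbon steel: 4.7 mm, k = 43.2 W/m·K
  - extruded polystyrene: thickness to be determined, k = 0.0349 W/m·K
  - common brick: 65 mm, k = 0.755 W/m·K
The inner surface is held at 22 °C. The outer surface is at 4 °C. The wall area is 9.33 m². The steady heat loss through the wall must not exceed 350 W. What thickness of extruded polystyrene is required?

L ≈ 13.7 mm

Model the wall as resistances in series:
R_carbon steel = L/(kA) = 0.0047/(43.2×9.33) = 1.166×10^-5 K/W
R_common brick = L/(kA) = 0.065/(0.755×9.33) = 0.009228 K/W
Sum of the known resistances R_other = 0.009239 K/W
Required total resistance R_tot = ΔT/Q_allow = 18/350 = 0.05143 K/W
R_extruded polystyrene = R_tot − R_other = 0.04219 K/W
L = R·k·A = 0.04219×0.0349×9.33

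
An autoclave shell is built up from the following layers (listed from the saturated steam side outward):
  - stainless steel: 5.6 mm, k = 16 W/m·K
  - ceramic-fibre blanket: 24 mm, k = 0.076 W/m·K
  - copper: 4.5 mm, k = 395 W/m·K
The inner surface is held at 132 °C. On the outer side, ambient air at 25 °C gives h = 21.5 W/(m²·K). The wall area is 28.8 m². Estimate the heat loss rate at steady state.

Treating each layer as a thermal resistance in series:
R_stainless steel = L/(kA) = 0.0056/(16×28.8) = 1.215×10^-5 K/W
R_ceramic-fibre blanket = L/(kA) = 0.024/(0.076×28.8) = 0.01096 K/W
R_copper = L/(kA) = 0.0045/(395×28.8) = 3.956×10^-7 K/W
R_outer film = 1/(h_o·A) = 1/(21.5×28.8) = 0.001615 K/W
R_total = 0.01259 K/W
Q = ΔT / R_total = 107 / 0.01259

Q ≈ 8500 W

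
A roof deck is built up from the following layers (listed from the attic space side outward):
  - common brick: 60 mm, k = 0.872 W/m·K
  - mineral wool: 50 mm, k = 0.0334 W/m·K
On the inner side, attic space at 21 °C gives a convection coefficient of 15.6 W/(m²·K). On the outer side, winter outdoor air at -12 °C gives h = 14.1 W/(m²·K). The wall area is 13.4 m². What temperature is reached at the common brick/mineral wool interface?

Thermal resistances in series:
R_inner film = 1/(h_i·A) = 1/(15.6×13.4) = 0.004784 K/W
R_common brick = L/(kA) = 0.06/(0.872×13.4) = 0.005135 K/W
R_mineral wool = L/(kA) = 0.05/(0.0334×13.4) = 0.1117 K/W
R_outer film = 1/(h_o·A) = 1/(14.1×13.4) = 0.005293 K/W
R_total = 0.1269 K/W;  Q = ΔT/R_total = 33/0.1269 = 260 W
T_interface = T_inner − Q·ΣR(inner→interface) = 21 − 260×0.009919

T ≈ 18.4 °C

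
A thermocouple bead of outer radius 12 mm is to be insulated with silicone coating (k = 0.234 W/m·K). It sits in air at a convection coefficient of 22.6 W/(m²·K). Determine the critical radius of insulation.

r_cr ≈ 20.7 mm

For a sphere r_cr = 2k/h = 2×0.234/22.6
r_cr = 20.7 mm; since the bare radius (12 mm) is below r_cr, adding a thin layer of insulation will *increase* heat loss.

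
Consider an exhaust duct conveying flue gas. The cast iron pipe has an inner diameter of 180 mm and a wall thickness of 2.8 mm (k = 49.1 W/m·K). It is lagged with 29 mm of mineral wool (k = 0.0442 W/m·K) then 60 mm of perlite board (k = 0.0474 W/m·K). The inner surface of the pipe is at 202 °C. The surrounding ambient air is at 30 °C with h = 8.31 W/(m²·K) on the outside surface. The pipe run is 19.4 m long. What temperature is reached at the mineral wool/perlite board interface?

Radial resistances (cylindrical: R_cond = ln(r_o/r_i)/(2πkL), R_conv = 1/(h·2πrL)):
R_cast iron pipe wall = ln(92.8/90)/(2π×49.1×19.4) = 5.119×10^-6 K/W
R_mineral wool = ln(121.8/92.8)/(2π×0.0442×19.4) = 0.05047 K/W
R_perlite board = ln(181.8/121.8)/(2π×0.0474×19.4) = 0.06932 K/W
R_outer film = 1/(h_o·2πr_oL) = 1/(8.31×2π×0.1818×19.4) = 0.00543 K/W
R_total = 0.1252 K/W
Q = ΔT/R_total = 172/0.1252
Q = 1370 W
T_interface = T_inner − Q·ΣR(inner→interface) = 202 − 1370×0.05048

T ≈ 133 °C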